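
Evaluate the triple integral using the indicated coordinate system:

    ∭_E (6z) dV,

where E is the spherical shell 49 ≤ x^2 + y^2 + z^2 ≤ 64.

In spherical coordinates, x = ρ sin(φ) cos(θ), y = ρ sin(φ) sin(θ), z = ρ cos(φ), and dV = ρ^2 sin(φ) dρ dφ dθ.

The integrand becomes 6ρ cos(φ), so

    ∭_E (6z) dV = ∫_{0}^{2π} ∫_{0}^{π} ∫_{7}^{8} (6ρ cos(φ)) · ρ^2 sin(φ) dρ dφ dθ.

Inner (ρ): 5085sin(2φ)/4.
Middle (φ): 0.
Outer (θ): 0.

Therefore the triple integral equals 0.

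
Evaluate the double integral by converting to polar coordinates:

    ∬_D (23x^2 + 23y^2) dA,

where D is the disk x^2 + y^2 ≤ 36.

The region D is 0 ≤ r ≤ 6, 0 ≤ θ ≤ 2π in polar coordinates, where x = r cos(θ), y = r sin(θ), and dA = r dr dθ.

Under the substitution, the integrand becomes 23r^2, so

    ∬_D (23x^2 + 23y^2) dA = ∫_{0}^{2π} ∫_{0}^{6} (23r^2) · r dr dθ.

Inner integral (in r): ∫_{0}^{6} (23r^2) · r dr = 7452.

Outer integral (in θ): ∫_{0}^{2π} (7452) dθ = 14904π.

Therefore ∬_D (23x^2 + 23y^2) dA = 14904π.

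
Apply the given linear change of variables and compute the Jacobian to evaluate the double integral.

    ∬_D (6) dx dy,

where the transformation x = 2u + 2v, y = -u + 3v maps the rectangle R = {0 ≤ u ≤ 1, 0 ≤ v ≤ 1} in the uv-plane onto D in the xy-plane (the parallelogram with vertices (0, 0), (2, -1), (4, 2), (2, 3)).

Compute the Jacobian determinant of (x, y) with respect to (u, v):

    ∂(x,y)/∂(u,v) = | 2  2 | = (2)(3) - (2)(-1) = 8.
                   | -1  3 |

Its absolute value is |J| = 8 (the area scaling factor).

Substituting x = 2u + 2v, y = -u + 3v into the integrand,

    6 → 6,

so the integral becomes

    ∬_R (6) · |J| du dv = ∫_0^1 ∫_0^1 (48) dv du.

Inner (v): 48.
Outer (u): 48.

Therefore ∬_D (6) dx dy = 48.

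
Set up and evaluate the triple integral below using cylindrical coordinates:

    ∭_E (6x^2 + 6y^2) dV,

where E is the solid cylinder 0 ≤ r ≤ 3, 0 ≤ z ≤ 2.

In cylindrical coordinates, x = r cos(θ), y = r sin(θ), z = z, and dV = r dr dθ dz.

The integrand becomes 6r^2, so

    ∭_E (6x^2 + 6y^2) dV = ∫_{0}^{2π} ∫_{0}^{3} ∫_{0}^{2} (6r^2) · r dz dr dθ.

Inner (z): 12r^3.
Middle (r from 0 to 3): 243.
Outer (θ): 486π.

Therefore the triple integral equals 486π.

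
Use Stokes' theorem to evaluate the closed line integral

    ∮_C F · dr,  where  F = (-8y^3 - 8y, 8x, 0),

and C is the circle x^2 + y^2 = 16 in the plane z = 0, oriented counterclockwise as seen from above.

Let S be the flat disk x^2 + y^2 ≤ 16 in the plane z = 0, with upward unit normal n̂ = ẑ. By Stokes' theorem,

    ∮_C F · dr = ∬_S (∇ × F) · n̂ dS = ∬_D (curl F)_z dA,

where D is the disk x^2 + y^2 ≤ 16.

Compute the curl of F = (-8y^3 - 8y, 8x, 0):
    (∇ × F)_x = ∂F_z/∂y - ∂F_y/∂z = 0,
    (∇ × F)_y = ∂F_x/∂z - ∂F_z/∂x = 0,
    (∇ × F)_z = ∂F_y/∂x - ∂F_x/∂y = 24y^2 + 16.

On z = 0, (curl F)_z = 24y^2 + 16.

Convert to polar (x = r cos θ, y = r sin θ, dA = r dr dθ); the integrand becomes 24r^2sin(θ)^2 + 16, so

    ∬_D (curl F)_z dA = ∫_0^{2π} ∫_0^{4} (24r^2sin(θ)^2 + 16) · r dr dθ.

Inner (r from 0 to 4): 1536sin(θ)^2 + 128.
Outer (θ from 0 to 2π): 1792π.

Therefore ∮_C F · dr = 1792π.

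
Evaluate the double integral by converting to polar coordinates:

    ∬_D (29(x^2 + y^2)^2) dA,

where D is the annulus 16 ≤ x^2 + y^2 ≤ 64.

The region D is 4 ≤ r ≤ 8, 0 ≤ θ ≤ 2π in polar coordinates, where x = r cos(θ), y = r sin(θ), and dA = r dr dθ.

Under the substitution, the integrand becomes 29r^4, so

    ∬_D (29(x^2 + y^2)^2) dA = ∫_{0}^{2π} ∫_{4}^{8} (29r^4) · r dr dθ.

Inner integral (in r): ∫_{4}^{8} (29r^4) · r dr = 1247232.

Outer integral (in θ): ∫_{0}^{2π} (1247232) dθ = 2494464π.

Therefore ∬_D (29(x^2 + y^2)^2) dA = 2494464π.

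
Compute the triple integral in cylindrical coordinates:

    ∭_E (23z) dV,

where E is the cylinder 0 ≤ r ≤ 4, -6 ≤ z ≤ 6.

In cylindrical coordinates, x = r cos(θ), y = r sin(θ), z = z, and dV = r dr dθ dz.

The integrand becomes 23z, so

    ∭_E (23z) dV = ∫_{0}^{2π} ∫_{0}^{4} ∫_{-6}^{6} (23z) · r dz dr dθ.

Inner (z): 0.
Middle (r from 0 to 4): 0.
Outer (θ): 0.

Therefore the triple integral equals 0.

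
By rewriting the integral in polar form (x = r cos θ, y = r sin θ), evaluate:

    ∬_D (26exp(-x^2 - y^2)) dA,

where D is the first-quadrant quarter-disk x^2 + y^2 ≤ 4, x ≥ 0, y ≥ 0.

The region D is 0 ≤ r ≤ 2, 0 ≤ θ ≤ π/2 in polar coordinates, where x = r cos(θ), y = r sin(θ), and dA = r dr dθ.

Under the substitution, the integrand becomes 26exp(-r^2), so

    ∬_D (26exp(-x^2 - y^2)) dA = ∫_{0}^{π/2} ∫_{0}^{2} (26exp(-r^2)) · r dr dθ.

Inner integral (in r): ∫_{0}^{2} (26exp(-r^2)) · r dr = 13 - 13exp(-4).

Outer integral (in θ): ∫_{0}^{π/2} (13 - 13exp(-4)) dθ = -13π (1 - exp(4))exp(-4)/2.

Therefore ∬_D (26exp(-x^2 - y^2)) dA = -13π (1 - exp(4))exp(-4)/2.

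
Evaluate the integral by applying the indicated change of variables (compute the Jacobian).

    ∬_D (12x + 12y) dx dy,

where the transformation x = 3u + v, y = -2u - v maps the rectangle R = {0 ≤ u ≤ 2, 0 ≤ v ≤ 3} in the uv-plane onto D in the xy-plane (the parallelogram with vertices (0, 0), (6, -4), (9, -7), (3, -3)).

Compute the Jacobian determinant of (x, y) with respect to (u, v):

    ∂(x,y)/∂(u,v) = | 3  1 | = (3)(-1) - (1)(-2) = -1.
                   | -2  -1 |

Its absolute value is |J| = 1 (the area scaling factor).

Substituting x = 3u + v, y = -2u - v into the integrand,

    12x + 12y → 12u,

so the integral becomes

    ∬_R (12u) · |J| du dv = ∫_0^2 ∫_0^3 (12u) dv du.

Inner (v): 36u.
Outer (u): 72.

Therefore ∬_D (12x + 12y) dx dy = 72.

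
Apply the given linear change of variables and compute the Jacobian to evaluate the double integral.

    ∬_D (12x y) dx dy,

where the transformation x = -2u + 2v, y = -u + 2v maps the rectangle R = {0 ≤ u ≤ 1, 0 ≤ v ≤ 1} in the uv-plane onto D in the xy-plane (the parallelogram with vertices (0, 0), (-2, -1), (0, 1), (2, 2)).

Compute the Jacobian determinant of (x, y) with respect to (u, v):

    ∂(x,y)/∂(u,v) = | -2  2 | = (-2)(2) - (2)(-1) = -2.
                   | -1  2 |

Its absolute value is |J| = 2 (the area scaling factor).

Substituting x = -2u + 2v, y = -u + 2v into the integrand,

    12x y → 24u^2 - 72u v + 48v^2,

so the integral becomes

    ∬_R (24u^2 - 72u v + 48v^2) · |J| du dv = ∫_0^1 ∫_0^1 (48u^2 - 144u v + 96v^2) dv du.

Inner (v): 48u^2 - 72u + 32.
Outer (u): 12.

Therefore ∬_D (12x y) dx dy = 12.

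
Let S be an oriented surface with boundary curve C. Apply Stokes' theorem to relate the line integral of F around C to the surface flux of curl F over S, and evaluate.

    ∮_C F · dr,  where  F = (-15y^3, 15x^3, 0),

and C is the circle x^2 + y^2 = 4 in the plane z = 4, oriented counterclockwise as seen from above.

Let S be the flat disk x^2 + y^2 ≤ 4 in the plane z = 4, with upward unit normal n̂ = ẑ. By Stokes' theorem,

    ∮_C F · dr = ∬_S (∇ × F) · n̂ dS = ∬_D (curl F)_z dA,

where D is the disk x^2 + y^2 ≤ 4.

Compute the curl of F = (-15y^3, 15x^3, 0):
    (∇ × F)_x = ∂F_z/∂y - ∂F_y/∂z = 0,
    (∇ × F)_y = ∂F_x/∂z - ∂F_z/∂x = 0,
    (∇ × F)_z = ∂F_y/∂x - ∂F_x/∂y = 45x^2 + 45y^2.

On z = 4, (curl F)_z = 45x^2 + 45y^2.

Convert to polar (x = r cos θ, y = r sin θ, dA = r dr dθ); the integrand becomes 45r^2, so

    ∬_D (curl F)_z dA = ∫_0^{2π} ∫_0^{2} (45r^2) · r dr dθ.

Inner (r from 0 to 2): 180.
Outer (θ from 0 to 2π): 360π.

Therefore ∮_C F · dr = 360π.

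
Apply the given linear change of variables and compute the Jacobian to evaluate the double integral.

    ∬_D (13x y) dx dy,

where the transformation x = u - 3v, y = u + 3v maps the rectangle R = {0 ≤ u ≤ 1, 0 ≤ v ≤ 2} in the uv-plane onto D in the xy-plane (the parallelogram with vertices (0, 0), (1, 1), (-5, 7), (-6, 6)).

Compute the Jacobian determinant of (x, y) with respect to (u, v):

    ∂(x,y)/∂(u,v) = | 1  -3 | = (1)(3) - (-3)(1) = 6.
                   | 1  3 |

Its absolute value is |J| = 6 (the area scaling factor).

Substituting x = u - 3v, y = u + 3v into the integrand,

    13x y → 13u^2 - 117v^2,

so the integral becomes

    ∬_R (13u^2 - 117v^2) · |J| du dv = ∫_0^1 ∫_0^2 (78u^2 - 702v^2) dv du.

Inner (v): 156u^2 - 1872.
Outer (u): -1820.

Therefore ∬_D (13x y) dx dy = -1820.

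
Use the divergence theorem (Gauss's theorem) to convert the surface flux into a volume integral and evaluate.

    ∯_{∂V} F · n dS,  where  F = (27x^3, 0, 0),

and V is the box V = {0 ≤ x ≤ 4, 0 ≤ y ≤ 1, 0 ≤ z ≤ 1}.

By the divergence theorem,

    ∯_{∂V} F · n dS = ∭_V (∇ · F) dV.

Compute the divergence:
    ∇ · F = ∂F_x/∂x + ∂F_y/∂y + ∂F_z/∂z = 81x^2 + 0 + 0 = 81x^2.

V is a rectangular box, so dV = dx dy dz with 0 ≤ x ≤ 4, 0 ≤ y ≤ 1, 0 ≤ z ≤ 1.

Integrate (81x^2) over V as an iterated integral:

    ∭_V (∇·F) dV = ∫_0^{4} ∫_0^{1} ∫_0^{1} (81x^2) dz dy dx.

Inner (z from 0 to 1): 81x^2.
Middle (y from 0 to 1): 81x^2.
Outer (x from 0 to 4): 1728.

Therefore ∯_{∂V} F · n dS = 1728.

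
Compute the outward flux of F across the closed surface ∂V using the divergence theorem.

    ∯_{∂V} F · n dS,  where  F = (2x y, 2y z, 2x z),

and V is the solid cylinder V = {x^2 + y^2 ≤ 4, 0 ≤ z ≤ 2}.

By the divergence theorem,

    ∯_{∂V} F · n dS = ∭_V (∇ · F) dV.

Compute the divergence:
    ∇ · F = ∂F_x/∂x + ∂F_y/∂y + ∂F_z/∂z = 2y + 2z + 2x = 2x + 2y + 2z.

In cylindrical coordinates, x = r cos(θ), y = r sin(θ), z = z, dV = r dr dθ dz, with 0 ≤ r ≤ 2, 0 ≤ θ ≤ 2π, 0 ≤ z ≤ 2.

The integrand, after substitution and multiplying by the volume element, becomes (2sqrt(2)r sin(θ + π/4) + 2z) · r, so

    ∭_V (∇·F) dV = ∫_0^{2π} ∫_0^{2} ∫_0^{2} (2sqrt(2)r sin(θ + π/4) + 2z) · r dz dr dθ.

Inner (z from 0 to 2): 4r (sqrt(2)r sin(θ + π/4) + 1).
Middle (r from 0 to 2): 32sqrt(2)sin(θ + π/4)/3 + 8.
Outer (θ from 0 to 2π): 16π.

Therefore ∯_{∂V} F · n dS = 16π.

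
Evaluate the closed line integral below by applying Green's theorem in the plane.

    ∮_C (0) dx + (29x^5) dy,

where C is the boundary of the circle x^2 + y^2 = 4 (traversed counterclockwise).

Green's theorem converts the closed line integral into a double integral over the enclosed region D:

    ∮_C P dx + Q dy = ∬_D (∂Q/∂x - ∂P/∂y) dA.

Here P = 0, Q = 29x^5, so

    ∂Q/∂x = 145x^4,    ∂P/∂y = 0,
    ∂Q/∂x - ∂P/∂y = 145x^4.

D is the region x^2 + y^2 ≤ 4. Evaluating the double integral:

In polar coordinates (x = r cos θ, y = r sin θ, dA = r dr dθ) the integrand becomes 145r^4cos(θ)^4, so

    ∬_D (145x^4) dA = ∫_0^{2π} ∫_0^{2} (145r^4cos(θ)^4) · r dr dθ.

Inner (r from 0 to 2): 4640cos(θ)^4/3.
Outer (θ from 0 to 2π): 1160π.

Therefore ∮_C P dx + Q dy = 1160π.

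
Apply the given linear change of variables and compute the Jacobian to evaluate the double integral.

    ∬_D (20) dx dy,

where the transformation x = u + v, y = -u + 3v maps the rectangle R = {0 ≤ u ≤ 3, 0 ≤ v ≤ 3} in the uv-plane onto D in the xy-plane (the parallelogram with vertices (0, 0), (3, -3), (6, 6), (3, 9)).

Compute the Jacobian determinant of (x, y) with respect to (u, v):

    ∂(x,y)/∂(u,v) = | 1  1 | = (1)(3) - (1)(-1) = 4.
                   | -1  3 |

Its absolute value is |J| = 4 (the area scaling factor).

Substituting x = u + v, y = -u + 3v into the integrand,

    20 → 20,

so the integral becomes

    ∬_R (20) · |J| du dv = ∫_0^3 ∫_0^3 (80) dv du.

Inner (v): 240.
Outer (u): 720.

Therefore ∬_D (20) dx dy = 720.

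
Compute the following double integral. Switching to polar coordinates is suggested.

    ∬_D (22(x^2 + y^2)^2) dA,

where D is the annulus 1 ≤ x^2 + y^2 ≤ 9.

The region D is 1 ≤ r ≤ 3, 0 ≤ θ ≤ 2π in polar coordinates, where x = r cos(θ), y = r sin(θ), and dA = r dr dθ.

Under the substitution, the integrand becomes 22r^4, so

    ∬_D (22(x^2 + y^2)^2) dA = ∫_{0}^{2π} ∫_{1}^{3} (22r^4) · r dr dθ.

Inner integral (in r): ∫_{1}^{3} (22r^4) · r dr = 8008/3.

Outer integral (in θ): ∫_{0}^{2π} (8008/3) dθ = 16016π/3.

Therefore ∬_D (22(x^2 + y^2)^2) dA = 16016π/3.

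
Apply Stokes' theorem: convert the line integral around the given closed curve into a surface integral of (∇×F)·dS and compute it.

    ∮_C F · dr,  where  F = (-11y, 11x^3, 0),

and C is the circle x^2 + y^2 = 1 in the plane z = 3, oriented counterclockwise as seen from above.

Let S be the flat disk x^2 + y^2 ≤ 1 in the plane z = 3, with upward unit normal n̂ = ẑ. By Stokes' theorem,

    ∮_C F · dr = ∬_S (∇ × F) · n̂ dS = ∬_D (curl F)_z dA,

where D is the disk x^2 + y^2 ≤ 1.

Compute the curl of F = (-11y, 11x^3, 0):
    (∇ × F)_x = ∂F_z/∂y - ∂F_y/∂z = 0,
    (∇ × F)_y = ∂F_x/∂z - ∂F_z/∂x = 0,
    (∇ × F)_z = ∂F_y/∂x - ∂F_x/∂y = 33x^2 + 11.

On z = 3, (curl F)_z = 33x^2 + 11.

Convert to polar (x = r cos θ, y = r sin θ, dA = r dr dθ); the integrand becomes 33r^2cos(θ)^2 + 11, so

    ∬_D (curl F)_z dA = ∫_0^{2π} ∫_0^{1} (33r^2cos(θ)^2 + 11) · r dr dθ.

Inner (r from 0 to 1): 33cos(θ)^2/4 + 11/2.
Outer (θ from 0 to 2π): 77π/4.

Therefore ∮_C F · dr = 77π/4.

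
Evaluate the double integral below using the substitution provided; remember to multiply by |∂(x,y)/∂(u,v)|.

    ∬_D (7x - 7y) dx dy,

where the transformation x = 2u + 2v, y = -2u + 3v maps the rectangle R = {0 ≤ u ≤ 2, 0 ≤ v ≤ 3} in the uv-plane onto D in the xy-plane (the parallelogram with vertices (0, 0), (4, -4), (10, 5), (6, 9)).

Compute the Jacobian determinant of (x, y) with respect to (u, v):

    ∂(x,y)/∂(u,v) = | 2  2 | = (2)(3) - (2)(-2) = 10.
                   | -2  3 |

Its absolute value is |J| = 10 (the area scaling factor).

Substituting x = 2u + 2v, y = -2u + 3v into the integrand,

    7x - 7y → 28u - 7v,

so the integral becomes

    ∬_R (28u - 7v) · |J| du dv = ∫_0^2 ∫_0^3 (280u - 70v) dv du.

Inner (v): 840u - 315.
Outer (u): 1050.

Therefore ∬_D (7x - 7y) dx dy = 1050.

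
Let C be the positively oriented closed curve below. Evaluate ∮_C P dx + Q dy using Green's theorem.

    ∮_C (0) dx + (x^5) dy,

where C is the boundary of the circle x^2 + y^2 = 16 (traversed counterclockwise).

Green's theorem converts the closed line integral into a double integral over the enclosed region D:

    ∮_C P dx + Q dy = ∬_D (∂Q/∂x - ∂P/∂y) dA.

Here P = 0, Q = x^5, so

    ∂Q/∂x = 5x^4,    ∂P/∂y = 0,
    ∂Q/∂x - ∂P/∂y = 5x^4.

D is the region x^2 + y^2 ≤ 16. Evaluating the double integral:

In polar coordinates (x = r cos θ, y = r sin θ, dA = r dr dθ) the integrand becomes 5r^4cos(θ)^4, so

    ∬_D (5x^4) dA = ∫_0^{2π} ∫_0^{4} (5r^4cos(θ)^4) · r dr dθ.

Inner (r from 0 to 4): 10240cos(θ)^4/3.
Outer (θ from 0 to 2π): 2560π.

Therefore ∮_C P dx + Q dy = 2560π.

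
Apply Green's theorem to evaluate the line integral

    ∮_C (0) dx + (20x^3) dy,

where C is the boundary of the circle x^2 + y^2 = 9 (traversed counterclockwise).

Green's theorem converts the closed line integral into a double integral over the enclosed region D:

    ∮_C P dx + Q dy = ∬_D (∂Q/∂x - ∂P/∂y) dA.

Here P = 0, Q = 20x^3, so

    ∂Q/∂x = 60x^2,    ∂P/∂y = 0,
    ∂Q/∂x - ∂P/∂y = 60x^2.

D is the region x^2 + y^2 ≤ 9. Evaluating the double integral:

In polar coordinates (x = r cos θ, y = r sin θ, dA = r dr dθ) the integrand becomes 60r^2cos(θ)^2, so

    ∬_D (60x^2) dA = ∫_0^{2π} ∫_0^{3} (60r^2cos(θ)^2) · r dr dθ.

Inner (r from 0 to 3): 1215cos(θ)^2.
Outer (θ from 0 to 2π): 1215π.

Therefore ∮_C P dx + Q dy = 1215π.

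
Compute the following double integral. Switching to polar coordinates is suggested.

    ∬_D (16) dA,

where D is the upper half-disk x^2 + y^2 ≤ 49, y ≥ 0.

The region D is 0 ≤ r ≤ 7, 0 ≤ θ ≤ π in polar coordinates, where x = r cos(θ), y = r sin(θ), and dA = r dr dθ.

Under the substitution, the integrand becomes 16, so

    ∬_D (16) dA = ∫_{0}^{π} ∫_{0}^{7} (16) · r dr dθ.

Inner integral (in r): ∫_{0}^{7} (16) · r dr = 392.

Outer integral (in θ): ∫_{0}^{π} (392) dθ = 392π.

Therefore ∬_D (16) dA = 392π.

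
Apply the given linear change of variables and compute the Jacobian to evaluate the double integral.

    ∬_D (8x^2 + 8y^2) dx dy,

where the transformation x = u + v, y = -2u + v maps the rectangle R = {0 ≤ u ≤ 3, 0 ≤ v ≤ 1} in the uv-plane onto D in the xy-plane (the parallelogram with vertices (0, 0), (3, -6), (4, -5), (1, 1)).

Compute the Jacobian determinant of (x, y) with respect to (u, v):

    ∂(x,y)/∂(u,v) = | 1  1 | = (1)(1) - (1)(-2) = 3.
                   | -2  1 |

Its absolute value is |J| = 3 (the area scaling factor).

Substituting x = u + v, y = -2u + v into the integrand,

    8x^2 + 8y^2 → 40u^2 - 16u v + 16v^2,

so the integral becomes

    ∬_R (40u^2 - 16u v + 16v^2) · |J| du dv = ∫_0^3 ∫_0^1 (120u^2 - 48u v + 48v^2) dv du.

Inner (v): 120u^2 - 24u + 16.
Outer (u): 1020.

Therefore ∬_D (8x^2 + 8y^2) dx dy = 1020.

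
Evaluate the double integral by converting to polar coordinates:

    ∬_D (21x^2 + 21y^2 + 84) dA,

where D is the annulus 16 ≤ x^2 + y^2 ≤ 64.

The region D is 4 ≤ r ≤ 8, 0 ≤ θ ≤ 2π in polar coordinates, where x = r cos(θ), y = r sin(θ), and dA = r dr dθ.

Under the substitution, the integrand becomes 21r^2 + 84, so

    ∬_D (21x^2 + 21y^2 + 84) dA = ∫_{0}^{2π} ∫_{4}^{8} (21r^2 + 84) · r dr dθ.

Inner integral (in r): ∫_{4}^{8} (21r^2 + 84) · r dr = 22176.

Outer integral (in θ): ∫_{0}^{2π} (22176) dθ = 44352π.

Therefore ∬_D (21x^2 + 21y^2 + 84) dA = 44352π.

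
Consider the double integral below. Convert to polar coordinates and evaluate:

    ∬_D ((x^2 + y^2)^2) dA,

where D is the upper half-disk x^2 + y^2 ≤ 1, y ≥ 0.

The region D is 0 ≤ r ≤ 1, 0 ≤ θ ≤ π in polar coordinates, where x = r cos(θ), y = r sin(θ), and dA = r dr dθ.

Under the substitution, the integrand becomes r^4, so

    ∬_D ((x^2 + y^2)^2) dA = ∫_{0}^{π} ∫_{0}^{1} (r^4) · r dr dθ.

Inner integral (in r): ∫_{0}^{1} (r^4) · r dr = 1/6.

Outer integral (in θ): ∫_{0}^{π} (1/6) dθ = π/6.

Therefore ∬_D ((x^2 + y^2)^2) dA = π/6.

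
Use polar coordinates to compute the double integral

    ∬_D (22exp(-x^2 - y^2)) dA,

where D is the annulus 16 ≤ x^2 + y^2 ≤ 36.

The region D is 4 ≤ r ≤ 6, 0 ≤ θ ≤ 2π in polar coordinates, where x = r cos(θ), y = r sin(θ), and dA = r dr dθ.

Under the substitution, the integrand becomes 22exp(-r^2), so

    ∬_D (22exp(-x^2 - y^2)) dA = ∫_{0}^{2π} ∫_{4}^{6} (22exp(-r^2)) · r dr dθ.

Inner integral (in r): ∫_{4}^{6} (22exp(-r^2)) · r dr = -(11 - 11exp(20))exp(-36).

Outer integral (in θ): ∫_{0}^{2π} (-(11 - 11exp(20))exp(-36)) dθ = -22π (1 - exp(20))exp(-36).

Therefore ∬_D (22exp(-x^2 - y^2)) dA = -22π (1 - exp(20))exp(-36).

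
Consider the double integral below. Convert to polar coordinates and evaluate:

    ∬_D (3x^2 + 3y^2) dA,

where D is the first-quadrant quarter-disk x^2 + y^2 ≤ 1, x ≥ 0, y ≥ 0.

The region D is 0 ≤ r ≤ 1, 0 ≤ θ ≤ π/2 in polar coordinates, where x = r cos(θ), y = r sin(θ), and dA = r dr dθ.

Under the substitution, the integrand becomes 3r^2, so

    ∬_D (3x^2 + 3y^2) dA = ∫_{0}^{π/2} ∫_{0}^{1} (3r^2) · r dr dθ.

Inner integral (in r): ∫_{0}^{1} (3r^2) · r dr = 3/4.

Outer integral (in θ): ∫_{0}^{π/2} (3/4) dθ = 3π/8.

Therefore ∬_D (3x^2 + 3y^2) dA = 3π/8.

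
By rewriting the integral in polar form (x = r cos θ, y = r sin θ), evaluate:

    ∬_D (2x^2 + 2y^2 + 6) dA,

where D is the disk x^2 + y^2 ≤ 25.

The region D is 0 ≤ r ≤ 5, 0 ≤ θ ≤ 2π in polar coordinates, where x = r cos(θ), y = r sin(θ), and dA = r dr dθ.

Under the substitution, the integrand becomes 2r^2 + 6, so

    ∬_D (2x^2 + 2y^2 + 6) dA = ∫_{0}^{2π} ∫_{0}^{5} (2r^2 + 6) · r dr dθ.

Inner integral (in r): ∫_{0}^{5} (2r^2 + 6) · r dr = 775/2.

Outer integral (in θ): ∫_{0}^{2π} (775/2) dθ = 775π.

Therefore ∬_D (2x^2 + 2y^2 + 6) dA = 775π.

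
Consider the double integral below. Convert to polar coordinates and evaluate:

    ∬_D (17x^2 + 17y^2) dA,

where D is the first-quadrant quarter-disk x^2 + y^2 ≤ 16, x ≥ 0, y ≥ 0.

The region D is 0 ≤ r ≤ 4, 0 ≤ θ ≤ π/2 in polar coordinates, where x = r cos(θ), y = r sin(θ), and dA = r dr dθ.

Under the substitution, the integrand becomes 17r^2, so

    ∬_D (17x^2 + 17y^2) dA = ∫_{0}^{π/2} ∫_{0}^{4} (17r^2) · r dr dθ.

Inner integral (in r): ∫_{0}^{4} (17r^2) · r dr = 1088.

Outer integral (in θ): ∫_{0}^{π/2} (1088) dθ = 544π.

Therefore ∬_D (17x^2 + 17y^2) dA = 544π.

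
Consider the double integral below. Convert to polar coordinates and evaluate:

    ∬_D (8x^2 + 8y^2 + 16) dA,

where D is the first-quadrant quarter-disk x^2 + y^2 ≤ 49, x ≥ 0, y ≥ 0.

The region D is 0 ≤ r ≤ 7, 0 ≤ θ ≤ π/2 in polar coordinates, where x = r cos(θ), y = r sin(θ), and dA = r dr dθ.

Under the substitution, the integrand becomes 8r^2 + 16, so

    ∬_D (8x^2 + 8y^2 + 16) dA = ∫_{0}^{π/2} ∫_{0}^{7} (8r^2 + 16) · r dr dθ.

Inner integral (in r): ∫_{0}^{7} (8r^2 + 16) · r dr = 5194.

Outer integral (in θ): ∫_{0}^{π/2} (5194) dθ = 2597π.

Therefore ∬_D (8x^2 + 8y^2 + 16) dA = 2597π.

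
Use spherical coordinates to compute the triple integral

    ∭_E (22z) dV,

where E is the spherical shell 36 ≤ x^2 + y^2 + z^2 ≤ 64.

In spherical coordinates, x = ρ sin(φ) cos(θ), y = ρ sin(φ) sin(θ), z = ρ cos(φ), and dV = ρ^2 sin(φ) dρ dφ dθ.

The integrand becomes 22ρ cos(φ), so

    ∭_E (22z) dV = ∫_{0}^{2π} ∫_{0}^{π} ∫_{6}^{8} (22ρ cos(φ)) · ρ^2 sin(φ) dρ dφ dθ.

Inner (ρ): 7700sin(2φ).
Middle (φ): 0.
Outer (θ): 0.

Therefore the triple integral equals 0.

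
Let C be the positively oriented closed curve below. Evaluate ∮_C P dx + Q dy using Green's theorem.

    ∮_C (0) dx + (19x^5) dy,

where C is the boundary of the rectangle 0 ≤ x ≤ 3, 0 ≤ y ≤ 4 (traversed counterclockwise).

Green's theorem converts the closed line integral into a double integral over the enclosed region D:

    ∮_C P dx + Q dy = ∬_D (∂Q/∂x - ∂P/∂y) dA.

Here P = 0, Q = 19x^5, so

    ∂Q/∂x = 95x^4,    ∂P/∂y = 0,
    ∂Q/∂x - ∂P/∂y = 95x^4.

D is the region 0 ≤ x ≤ 3, 0 ≤ y ≤ 4. Evaluating the double integral:

    ∬_D (95x^4) dA = ∫_0^{3} ∫_0^{4} (95x^4) dy dx.

Inner (y from 0 to 4): 380x^4.
Outer (x from 0 to 3): 18468.

Therefore ∮_C P dx + Q dy = 18468.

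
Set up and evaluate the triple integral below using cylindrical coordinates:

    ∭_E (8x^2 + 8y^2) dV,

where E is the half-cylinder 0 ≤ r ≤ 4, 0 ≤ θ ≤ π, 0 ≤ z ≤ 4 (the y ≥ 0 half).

In cylindrical coordinates, x = r cos(θ), y = r sin(θ), z = z, and dV = r dr dθ dz.

The integrand becomes 8r^2, so

    ∭_E (8x^2 + 8y^2) dV = ∫_{0}^{π} ∫_{0}^{4} ∫_{0}^{4} (8r^2) · r dz dr dθ.

Inner (z): 32r^3.
Middle (r from 0 to 4): 2048.
Outer (θ): 2048π.

Therefore the triple integral equals 2048π.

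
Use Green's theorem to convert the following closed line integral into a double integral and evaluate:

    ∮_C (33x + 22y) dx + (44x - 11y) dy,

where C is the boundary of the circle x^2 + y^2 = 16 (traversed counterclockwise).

Green's theorem converts the closed line integral into a double integral over the enclosed region D:

    ∮_C P dx + Q dy = ∬_D (∂Q/∂x - ∂P/∂y) dA.

Here P = 33x + 22y, Q = 44x - 11y, so

    ∂Q/∂x = 44,    ∂P/∂y = 22,
    ∂Q/∂x - ∂P/∂y = 22.

D is the region x^2 + y^2 ≤ 16. Evaluating the double integral:

In polar coordinates (x = r cos θ, y = r sin θ, dA = r dr dθ) the integrand becomes 22, so

    ∬_D (22) dA = ∫_0^{2π} ∫_0^{4} (22) · r dr dθ.

Inner (r from 0 to 4): 176.
Outer (θ from 0 to 2π): 352π.

Therefore ∮_C P dx + Q dy = 352π.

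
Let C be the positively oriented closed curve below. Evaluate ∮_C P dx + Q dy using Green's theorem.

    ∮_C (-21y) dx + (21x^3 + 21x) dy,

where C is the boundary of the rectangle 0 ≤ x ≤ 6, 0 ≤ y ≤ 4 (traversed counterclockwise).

Green's theorem converts the closed line integral into a double integral over the enclosed region D:

    ∮_C P dx + Q dy = ∬_D (∂Q/∂x - ∂P/∂y) dA.

Here P = -21y, Q = 21x^3 + 21x, so

    ∂Q/∂x = 63x^2 + 21,    ∂P/∂y = -21,
    ∂Q/∂x - ∂P/∂y = 63x^2 + 42.

D is the region 0 ≤ x ≤ 6, 0 ≤ y ≤ 4. Evaluating the double integral:

    ∬_D (63x^2 + 42) dA = ∫_0^{6} ∫_0^{4} (63x^2 + 42) dy dx.

Inner (y from 0 to 4): 252x^2 + 168.
Outer (x from 0 to 6): 19152.

Therefore ∮_C P dx + Q dy = 19152.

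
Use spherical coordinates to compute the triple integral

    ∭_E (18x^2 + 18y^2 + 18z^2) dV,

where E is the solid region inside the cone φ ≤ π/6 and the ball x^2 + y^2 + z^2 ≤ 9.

In spherical coordinates, x = ρ sin(φ) cos(θ), y = ρ sin(φ) sin(θ), z = ρ cos(φ), and dV = ρ^2 sin(φ) dρ dφ dθ.

The integrand becomes 18ρ^2, so

    ∭_E (18x^2 + 18y^2 + 18z^2) dV = ∫_{0}^{2π} ∫_{0}^{π/6} ∫_{0}^{3} (18ρ^2) · ρ^2 sin(φ) dρ dφ dθ.

Inner (ρ): 4374sin(φ)/5.
Middle (φ): 4374/5 - 2187sqrt(3)/5.
Outer (θ): 4374π (2 - sqrt(3))/5.

Therefore the triple integral equals 4374π (2 - sqrt(3))/5.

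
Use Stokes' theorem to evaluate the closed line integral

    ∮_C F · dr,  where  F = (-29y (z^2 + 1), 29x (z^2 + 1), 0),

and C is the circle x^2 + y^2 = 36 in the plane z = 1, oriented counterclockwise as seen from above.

Let S be the flat disk x^2 + y^2 ≤ 36 in the plane z = 1, with upward unit normal n̂ = ẑ. By Stokes' theorem,

    ∮_C F · dr = ∬_S (∇ × F) · n̂ dS = ∬_D (curl F)_z dA,

where D is the disk x^2 + y^2 ≤ 36.

Compute the curl of F = (-29y (z^2 + 1), 29x (z^2 + 1), 0):
    (∇ × F)_x = ∂F_z/∂y - ∂F_y/∂z = -58x z,
    (∇ × F)_y = ∂F_x/∂z - ∂F_z/∂x = -58y z,
    (∇ × F)_z = ∂F_y/∂x - ∂F_x/∂y = 58z^2 + 58.

On z = 1, (curl F)_z = 116.

Convert to polar (x = r cos θ, y = r sin θ, dA = r dr dθ); the integrand becomes 116, so

    ∬_D (curl F)_z dA = ∫_0^{2π} ∫_0^{6} (116) · r dr dθ.

Inner (r from 0 to 6): 2088.
Outer (θ from 0 to 2π): 4176π.

Therefore ∮_C F · dr = 4176π.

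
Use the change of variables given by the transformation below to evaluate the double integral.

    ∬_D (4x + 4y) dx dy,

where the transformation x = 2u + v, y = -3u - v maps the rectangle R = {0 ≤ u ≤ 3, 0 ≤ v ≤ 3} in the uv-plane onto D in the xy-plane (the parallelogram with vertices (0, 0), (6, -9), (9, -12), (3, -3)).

Compute the Jacobian determinant of (x, y) with respect to (u, v):

    ∂(x,y)/∂(u,v) = | 2  1 | = (2)(-1) - (1)(-3) = 1.
                   | -3  -1 |

Its absolute value is |J| = 1 (the area scaling factor).

Substituting x = 2u + v, y = -3u - v into the integrand,

    4x + 4y → -4u,

so the integral becomes

    ∬_R (-4u) · |J| du dv = ∫_0^3 ∫_0^3 (-4u) dv du.

Inner (v): -12u.
Outer (u): -54.

Therefore ∬_D (4x + 4y) dx dy = -54.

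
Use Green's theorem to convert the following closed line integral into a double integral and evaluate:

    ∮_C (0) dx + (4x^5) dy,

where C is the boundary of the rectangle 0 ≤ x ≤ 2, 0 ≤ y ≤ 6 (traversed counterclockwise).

Green's theorem converts the closed line integral into a double integral over the enclosed region D:

    ∮_C P dx + Q dy = ∬_D (∂Q/∂x - ∂P/∂y) dA.

Here P = 0, Q = 4x^5, so

    ∂Q/∂x = 20x^4,    ∂P/∂y = 0,
    ∂Q/∂x - ∂P/∂y = 20x^4.

D is the region 0 ≤ x ≤ 2, 0 ≤ y ≤ 6. Evaluating the double integral:

    ∬_D (20x^4) dA = ∫_0^{2} ∫_0^{6} (20x^4) dy dx.

Inner (y from 0 to 6): 120x^4.
Outer (x from 0 to 2): 768.

Therefore ∮_C P dx + Q dy = 768.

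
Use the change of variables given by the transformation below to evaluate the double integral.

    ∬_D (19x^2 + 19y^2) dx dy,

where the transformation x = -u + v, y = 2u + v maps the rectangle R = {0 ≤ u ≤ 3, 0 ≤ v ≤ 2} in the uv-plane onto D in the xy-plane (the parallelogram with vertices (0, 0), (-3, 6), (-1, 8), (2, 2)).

Compute the Jacobian determinant of (x, y) with respect to (u, v):

    ∂(x,y)/∂(u,v) = | -1  1 | = (-1)(1) - (1)(2) = -3.
                   | 2  1 |

Its absolute value is |J| = 3 (the area scaling factor).

Substituting x = -u + v, y = 2u + v into the integrand,

    19x^2 + 19y^2 → 95u^2 + 38u v + 38v^2,

so the integral becomes

    ∬_R (95u^2 + 38u v + 38v^2) · |J| du dv = ∫_0^3 ∫_0^2 (285u^2 + 114u v + 114v^2) dv du.

Inner (v): 570u^2 + 228u + 304.
Outer (u): 7068.

Therefore ∬_D (19x^2 + 19y^2) dx dy = 7068.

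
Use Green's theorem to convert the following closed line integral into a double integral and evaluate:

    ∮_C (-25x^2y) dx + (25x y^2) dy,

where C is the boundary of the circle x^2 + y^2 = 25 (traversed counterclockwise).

Green's theorem converts the closed line integral into a double integral over the enclosed region D:

    ∮_C P dx + Q dy = ∬_D (∂Q/∂x - ∂P/∂y) dA.

Here P = -25x^2y, Q = 25x y^2, so

    ∂Q/∂x = 25y^2,    ∂P/∂y = -25x^2,
    ∂Q/∂x - ∂P/∂y = 25x^2 + 25y^2.

D is the region x^2 + y^2 ≤ 25. Evaluating the double integral:

In polar coordinates (x = r cos θ, y = r sin θ, dA = r dr dθ) the integrand becomes 25r^2, so

    ∬_D (25x^2 + 25y^2) dA = ∫_0^{2π} ∫_0^{5} (25r^2) · r dr dθ.

Inner (r from 0 to 5): 15625/4.
Outer (θ from 0 to 2π): 15625π/2.

Therefore ∮_C P dx + Q dy = 15625π/2.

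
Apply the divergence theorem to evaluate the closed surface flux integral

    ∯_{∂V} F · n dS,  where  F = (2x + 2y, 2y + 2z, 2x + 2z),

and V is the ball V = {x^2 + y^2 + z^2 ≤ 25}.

By the divergence theorem,

    ∯_{∂V} F · n dS = ∭_V (∇ · F) dV.

Compute the divergence:
    ∇ · F = ∂F_x/∂x + ∂F_y/∂y + ∂F_z/∂z = 2 + 2 + 2 = 6.

In spherical coordinates, x = ρ sin(φ) cos(θ), y = ρ sin(φ) sin(θ), z = ρ cos(φ), dV = ρ^2 sin(φ) dρ dφ dθ, with 0 ≤ ρ ≤ 5, 0 ≤ φ ≤ π, 0 ≤ θ ≤ 2π.

The integrand, after substitution and multiplying by the volume element, becomes (6) · ρ^2 sin(φ), so

    ∭_V (∇·F) dV = ∫_0^{2π} ∫_0^{π} ∫_0^{5} (6) · ρ^2 sin(φ) dρ dφ dθ.

Inner (ρ from 0 to 5): 250sin(φ).
Middle (φ from 0 to π): 500.
Outer (θ from 0 to 2π): 1000π.

Therefore ∯_{∂V} F · n dS = 1000π.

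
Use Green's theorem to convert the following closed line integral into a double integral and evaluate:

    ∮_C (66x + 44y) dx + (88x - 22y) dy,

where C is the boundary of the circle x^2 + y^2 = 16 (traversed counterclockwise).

Green's theorem converts the closed line integral into a double integral over the enclosed region D:

    ∮_C P dx + Q dy = ∬_D (∂Q/∂x - ∂P/∂y) dA.

Here P = 66x + 44y, Q = 88x - 22y, so

    ∂Q/∂x = 88,    ∂P/∂y = 44,
    ∂Q/∂x - ∂P/∂y = 44.

D is the region x^2 + y^2 ≤ 16. Evaluating the double integral:

In polar coordinates (x = r cos θ, y = r sin θ, dA = r dr dθ) the integrand becomes 44, so

    ∬_D (44) dA = ∫_0^{2π} ∫_0^{4} (44) · r dr dθ.

Inner (r from 0 to 4): 352.
Outer (θ from 0 to 2π): 704π.

Therefore ∮_C P dx + Q dy = 704π.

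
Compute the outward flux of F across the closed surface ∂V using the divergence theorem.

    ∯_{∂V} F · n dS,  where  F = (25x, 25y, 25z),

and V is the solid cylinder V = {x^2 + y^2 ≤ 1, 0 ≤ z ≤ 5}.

By the divergence theorem,

    ∯_{∂V} F · n dS = ∭_V (∇ · F) dV.

Compute the divergence:
    ∇ · F = ∂F_x/∂x + ∂F_y/∂y + ∂F_z/∂z = 25 + 25 + 25 = 75.

In cylindrical coordinates, x = r cos(θ), y = r sin(θ), z = z, dV = r dr dθ dz, with 0 ≤ r ≤ 1, 0 ≤ θ ≤ 2π, 0 ≤ z ≤ 5.

The integrand, after substitution and multiplying by the volume element, becomes (75) · r, so

    ∭_V (∇·F) dV = ∫_0^{2π} ∫_0^{1} ∫_0^{5} (75) · r dz dr dθ.

Inner (z from 0 to 5): 375r.
Middle (r from 0 to 1): 375/2.
Outer (θ from 0 to 2π): 375π.

Therefore ∯_{∂V} F · n dS = 375π.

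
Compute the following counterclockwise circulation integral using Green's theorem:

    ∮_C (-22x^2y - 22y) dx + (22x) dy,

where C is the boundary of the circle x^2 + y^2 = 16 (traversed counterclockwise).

Green's theorem converts the closed line integral into a double integral over the enclosed region D:

    ∮_C P dx + Q dy = ∬_D (∂Q/∂x - ∂P/∂y) dA.

Here P = -22x^2y - 22y, Q = 22x, so

    ∂Q/∂x = 22,    ∂P/∂y = -22x^2 - 22,
    ∂Q/∂x - ∂P/∂y = 22x^2 + 44.

D is the region x^2 + y^2 ≤ 16. Evaluating the double integral:

In polar coordinates (x = r cos θ, y = r sin θ, dA = r dr dθ) the integrand becomes 22r^2cos(θ)^2 + 44, so

    ∬_D (22x^2 + 44) dA = ∫_0^{2π} ∫_0^{4} (22r^2cos(θ)^2 + 44) · r dr dθ.

Inner (r from 0 to 4): 1408cos(θ)^2 + 352.
Outer (θ from 0 to 2π): 2112π.

Therefore ∮_C P dx + Q dy = 2112π.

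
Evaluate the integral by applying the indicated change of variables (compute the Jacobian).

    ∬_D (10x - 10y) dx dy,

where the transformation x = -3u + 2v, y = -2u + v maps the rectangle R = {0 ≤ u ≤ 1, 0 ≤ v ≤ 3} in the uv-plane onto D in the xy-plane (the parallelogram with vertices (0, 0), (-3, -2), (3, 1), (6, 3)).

Compute the Jacobian determinant of (x, y) with respect to (u, v):

    ∂(x,y)/∂(u,v) = | -3  2 | = (-3)(1) - (2)(-2) = 1.
                   | -2  1 |

Its absolute value is |J| = 1 (the area scaling factor).

Substituting x = -3u + 2v, y = -2u + v into the integrand,

    10x - 10y → -10u + 10v,

so the integral becomes

    ∬_R (-10u + 10v) · |J| du dv = ∫_0^1 ∫_0^3 (-10u + 10v) dv du.

Inner (v): 45 - 30u.
Outer (u): 30.

Therefore ∬_D (10x - 10y) dx dy = 30.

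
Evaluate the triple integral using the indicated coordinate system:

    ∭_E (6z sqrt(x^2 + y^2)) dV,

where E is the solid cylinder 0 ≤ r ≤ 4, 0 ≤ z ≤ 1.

In cylindrical coordinates, x = r cos(θ), y = r sin(θ), z = z, and dV = r dr dθ dz.

The integrand becomes 6r z, so

    ∭_E (6z sqrt(x^2 + y^2)) dV = ∫_{0}^{2π} ∫_{0}^{4} ∫_{0}^{1} (6r z) · r dz dr dθ.

Inner (z): 3r^2.
Middle (r from 0 to 4): 64.
Outer (θ): 128π.

Therefore the triple integral equals 128π.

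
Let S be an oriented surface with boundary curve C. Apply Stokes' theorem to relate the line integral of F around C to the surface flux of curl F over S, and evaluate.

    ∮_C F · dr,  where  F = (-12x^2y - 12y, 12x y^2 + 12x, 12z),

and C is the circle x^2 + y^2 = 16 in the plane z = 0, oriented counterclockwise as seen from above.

Let S be the flat disk x^2 + y^2 ≤ 16 in the plane z = 0, with upward unit normal n̂ = ẑ. By Stokes' theorem,

    ∮_C F · dr = ∬_S (∇ × F) · n̂ dS = ∬_D (curl F)_z dA,

where D is the disk x^2 + y^2 ≤ 16.

Compute the curl of F = (-12x^2y - 12y, 12x y^2 + 12x, 12z):
    (∇ × F)_x = ∂F_z/∂y - ∂F_y/∂z = 0,
    (∇ × F)_y = ∂F_x/∂z - ∂F_z/∂x = 0,
    (∇ × F)_z = ∂F_y/∂x - ∂F_x/∂y = 12x^2 + 12y^2 + 24.

On z = 0, (curl F)_z = 12x^2 + 12y^2 + 24.

Convert to polar (x = r cos θ, y = r sin θ, dA = r dr dθ); the integrand becomes 12r^2 + 24, so

    ∬_D (curl F)_z dA = ∫_0^{2π} ∫_0^{4} (12r^2 + 24) · r dr dθ.

Inner (r from 0 to 4): 960.
Outer (θ from 0 to 2π): 1920π.

Therefore ∮_C F · dr = 1920π.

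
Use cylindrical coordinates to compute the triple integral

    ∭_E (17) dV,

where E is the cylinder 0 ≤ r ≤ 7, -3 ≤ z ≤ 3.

In cylindrical coordinates, x = r cos(θ), y = r sin(θ), z = z, and dV = r dr dθ dz.

The integrand becomes 17, so

    ∭_E (17) dV = ∫_{0}^{2π} ∫_{0}^{7} ∫_{-3}^{3} (17) · r dz dr dθ.

Inner (z): 102r.
Middle (r from 0 to 7): 2499.
Outer (θ): 4998π.

Therefore the triple integral equals 4998π.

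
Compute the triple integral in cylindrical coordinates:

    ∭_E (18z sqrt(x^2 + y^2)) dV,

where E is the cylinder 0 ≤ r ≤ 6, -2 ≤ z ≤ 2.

In cylindrical coordinates, x = r cos(θ), y = r sin(θ), z = z, and dV = r dr dθ dz.

The integrand becomes 18r z, so

    ∭_E (18z sqrt(x^2 + y^2)) dV = ∫_{0}^{2π} ∫_{0}^{6} ∫_{-2}^{2} (18r z) · r dz dr dθ.

Inner (z): 0.
Middle (r from 0 to 6): 0.
Outer (θ): 0.

Therefore the triple integral equals 0.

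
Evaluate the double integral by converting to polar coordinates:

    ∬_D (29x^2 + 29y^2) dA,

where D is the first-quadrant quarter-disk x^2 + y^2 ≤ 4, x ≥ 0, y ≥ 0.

The region D is 0 ≤ r ≤ 2, 0 ≤ θ ≤ π/2 in polar coordinates, where x = r cos(θ), y = r sin(θ), and dA = r dr dθ.

Under the substitution, the integrand becomes 29r^2, so

    ∬_D (29x^2 + 29y^2) dA = ∫_{0}^{π/2} ∫_{0}^{2} (29r^2) · r dr dθ.

Inner integral (in r): ∫_{0}^{2} (29r^2) · r dr = 116.

Outer integral (in θ): ∫_{0}^{π/2} (116) dθ = 58π.

Therefore ∬_D (29x^2 + 29y^2) dA = 58π.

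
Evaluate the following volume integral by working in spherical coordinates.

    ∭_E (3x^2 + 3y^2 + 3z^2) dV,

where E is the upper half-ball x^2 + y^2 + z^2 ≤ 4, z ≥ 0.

In spherical coordinates, x = ρ sin(φ) cos(θ), y = ρ sin(φ) sin(θ), z = ρ cos(φ), and dV = ρ^2 sin(φ) dρ dφ dθ.

The integrand becomes 3ρ^2, so

    ∭_E (3x^2 + 3y^2 + 3z^2) dV = ∫_{0}^{2π} ∫_{0}^{π/2} ∫_{0}^{2} (3ρ^2) · ρ^2 sin(φ) dρ dφ dθ.

Inner (ρ): 96sin(φ)/5.
Middle (φ): 96/5.
Outer (θ): 192π/5.

Therefore the triple integral equals 192π/5.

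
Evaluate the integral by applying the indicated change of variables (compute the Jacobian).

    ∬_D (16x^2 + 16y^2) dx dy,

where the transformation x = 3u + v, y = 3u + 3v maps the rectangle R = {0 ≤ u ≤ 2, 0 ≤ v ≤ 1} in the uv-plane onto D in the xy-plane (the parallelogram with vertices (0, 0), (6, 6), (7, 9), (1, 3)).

Compute the Jacobian determinant of (x, y) with respect to (u, v):

    ∂(x,y)/∂(u,v) = | 3  1 | = (3)(3) - (1)(3) = 6.
                   | 3  3 |

Its absolute value is |J| = 6 (the area scaling factor).

Substituting x = 3u + v, y = 3u + 3v into the integrand,

    16x^2 + 16y^2 → 288u^2 + 384u v + 160v^2,

so the integral becomes

    ∬_R (288u^2 + 384u v + 160v^2) · |J| du dv = ∫_0^2 ∫_0^1 (1728u^2 + 2304u v + 960v^2) dv du.

Inner (v): 1728u^2 + 1152u + 320.
Outer (u): 7552.

Therefore ∬_D (16x^2 + 16y^2) dx dy = 7552.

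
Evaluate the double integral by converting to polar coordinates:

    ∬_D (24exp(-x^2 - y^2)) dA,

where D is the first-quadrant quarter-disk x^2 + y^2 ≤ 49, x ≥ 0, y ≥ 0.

The region D is 0 ≤ r ≤ 7, 0 ≤ θ ≤ π/2 in polar coordinates, where x = r cos(θ), y = r sin(θ), and dA = r dr dθ.

Under the substitution, the integrand becomes 24exp(-r^2), so

    ∬_D (24exp(-x^2 - y^2)) dA = ∫_{0}^{π/2} ∫_{0}^{7} (24exp(-r^2)) · r dr dθ.

Inner integral (in r): ∫_{0}^{7} (24exp(-r^2)) · r dr = 12 - 12exp(-49).

Outer integral (in θ): ∫_{0}^{π/2} (12 - 12exp(-49)) dθ = -6π exp(-49) + 6π.

Therefore ∬_D (24exp(-x^2 - y^2)) dA = -6π exp(-49) + 6π.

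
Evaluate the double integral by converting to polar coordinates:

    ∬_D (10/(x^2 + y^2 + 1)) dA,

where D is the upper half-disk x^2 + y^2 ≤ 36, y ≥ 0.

The region D is 0 ≤ r ≤ 6, 0 ≤ θ ≤ π in polar coordinates, where x = r cos(θ), y = r sin(θ), and dA = r dr dθ.

Under the substitution, the integrand becomes 10/(r^2 + 1), so

    ∬_D (10/(x^2 + y^2 + 1)) dA = ∫_{0}^{π} ∫_{0}^{6} (10/(r^2 + 1)) · r dr dθ.

Inner integral (in r): ∫_{0}^{6} (10/(r^2 + 1)) · r dr = log(69343957).

Outer integral (in θ): ∫_{0}^{π} (log(69343957)) dθ = log(69343957^π).

Therefore ∬_D (10/(x^2 + y^2 + 1)) dA = log(69343957^π).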